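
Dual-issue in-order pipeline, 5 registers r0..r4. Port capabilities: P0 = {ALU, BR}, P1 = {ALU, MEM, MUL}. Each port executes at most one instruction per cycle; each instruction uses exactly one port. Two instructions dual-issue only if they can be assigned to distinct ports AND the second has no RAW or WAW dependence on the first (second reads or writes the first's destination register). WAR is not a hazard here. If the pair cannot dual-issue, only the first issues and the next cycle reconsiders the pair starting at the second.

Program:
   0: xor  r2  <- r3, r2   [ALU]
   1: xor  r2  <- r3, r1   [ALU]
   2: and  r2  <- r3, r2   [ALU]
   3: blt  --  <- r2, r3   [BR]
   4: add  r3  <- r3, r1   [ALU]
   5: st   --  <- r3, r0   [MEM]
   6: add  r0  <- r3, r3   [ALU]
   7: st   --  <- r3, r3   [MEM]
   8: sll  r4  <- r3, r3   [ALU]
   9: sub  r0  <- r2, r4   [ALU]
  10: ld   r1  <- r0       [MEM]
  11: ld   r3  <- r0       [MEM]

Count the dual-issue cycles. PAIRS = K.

#0 head=0: xor i0 WAW r2
#1 head=1: xor i1 RAW+WAW r2
#2 head=2: and i2 RAW r2
#3 head=3: blt/add i3+i4 pair
#4 head=5: st/add i5+i6 pair
#5 head=7: st/sll i7+i8 pair
#6 head=9: sub i9 RAW r0
#7 head=10: ld i10 no-port MEM/MEM
#8 head=11: ld i11 tail

PAIRS = 3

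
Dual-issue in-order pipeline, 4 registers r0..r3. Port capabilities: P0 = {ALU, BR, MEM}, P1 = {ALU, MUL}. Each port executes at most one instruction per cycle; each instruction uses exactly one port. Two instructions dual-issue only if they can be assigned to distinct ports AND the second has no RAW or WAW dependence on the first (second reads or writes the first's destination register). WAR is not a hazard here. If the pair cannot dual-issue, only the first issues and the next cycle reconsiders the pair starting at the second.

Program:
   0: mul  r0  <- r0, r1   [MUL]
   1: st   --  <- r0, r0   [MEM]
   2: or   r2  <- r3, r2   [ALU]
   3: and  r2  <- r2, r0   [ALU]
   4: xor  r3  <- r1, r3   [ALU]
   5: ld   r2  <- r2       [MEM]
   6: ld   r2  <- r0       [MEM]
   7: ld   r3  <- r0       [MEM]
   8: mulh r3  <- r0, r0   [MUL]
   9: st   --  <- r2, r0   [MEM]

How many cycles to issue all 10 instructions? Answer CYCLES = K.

  cy0 -> i0 (mul.MUL) RAW r0
  cy1 -> i1,i2 (st.MEM;or.ALU) dual
  cy2 -> i3,i4 (and.ALU;xor.ALU) dual
  cy3 -> i5 (ld.MEM) no-port MEM/MEM
  cy4 -> i6 (ld.MEM) no-port MEM/MEM
  cy5 -> i7 (ld.MEM) WAW r3
  cy6 -> i8,i9 (mulh.MUL;st.MEM) dual

CYCLES = 7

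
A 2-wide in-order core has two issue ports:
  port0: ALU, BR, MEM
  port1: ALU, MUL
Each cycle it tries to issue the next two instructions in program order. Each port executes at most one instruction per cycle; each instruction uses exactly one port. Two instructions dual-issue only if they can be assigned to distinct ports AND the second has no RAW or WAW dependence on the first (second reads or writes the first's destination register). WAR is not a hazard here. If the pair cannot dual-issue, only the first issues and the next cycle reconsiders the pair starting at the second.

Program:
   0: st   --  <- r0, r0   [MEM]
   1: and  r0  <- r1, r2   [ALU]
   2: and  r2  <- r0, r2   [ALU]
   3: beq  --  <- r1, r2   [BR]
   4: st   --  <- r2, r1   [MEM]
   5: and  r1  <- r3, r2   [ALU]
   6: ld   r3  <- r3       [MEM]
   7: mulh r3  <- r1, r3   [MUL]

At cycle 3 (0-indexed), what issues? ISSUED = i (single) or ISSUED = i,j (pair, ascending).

ISSUED = 4,5

  cy0 -> i0+i1 (st;and) dual
  cy1 -> i2 (and) RAW r2
  cy2 -> i3 (beq) no-port BR/MEM
  cy3 -> i4+i5 (st;and) dual
  cy4 -> i6 (ld) RAW+WAW r3
  cy5 -> i7 (mulh) tail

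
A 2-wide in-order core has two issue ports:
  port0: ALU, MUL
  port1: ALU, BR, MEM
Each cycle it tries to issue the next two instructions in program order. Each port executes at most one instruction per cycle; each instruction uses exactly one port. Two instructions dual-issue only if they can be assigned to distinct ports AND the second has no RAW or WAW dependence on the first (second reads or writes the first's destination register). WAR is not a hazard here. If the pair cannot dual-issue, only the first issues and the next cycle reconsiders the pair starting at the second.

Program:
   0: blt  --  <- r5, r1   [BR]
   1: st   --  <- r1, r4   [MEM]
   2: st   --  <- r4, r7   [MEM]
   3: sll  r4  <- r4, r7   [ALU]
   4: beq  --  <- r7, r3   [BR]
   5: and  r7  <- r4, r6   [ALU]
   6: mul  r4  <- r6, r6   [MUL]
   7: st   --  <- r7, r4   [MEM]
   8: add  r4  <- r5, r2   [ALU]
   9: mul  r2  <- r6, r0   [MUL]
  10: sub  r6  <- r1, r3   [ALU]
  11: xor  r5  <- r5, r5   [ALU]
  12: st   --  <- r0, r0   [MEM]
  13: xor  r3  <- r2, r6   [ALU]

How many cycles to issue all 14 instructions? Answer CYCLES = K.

CYCLES = 9

t=0 i0:blt.BR ; no-port BR/MEM
t=1 i1:st.MEM ; no-port MEM/MEM
t=2 i2&i3:st.MEM+sll.ALU ; 2-wide
t=3 i4&i5:beq.BR+and.ALU ; 2-wide
t=4 i6:mul.MUL ; RAW r4
t=5 i7&i8:st.MEM+add.ALU ; 2-wide
t=6 i9&i10:mul.MUL+sub.ALU ; 2-wide
t=7 i11&i12:xor.ALU+st.MEM ; 2-wide
t=8 i13:xor.ALU ; tail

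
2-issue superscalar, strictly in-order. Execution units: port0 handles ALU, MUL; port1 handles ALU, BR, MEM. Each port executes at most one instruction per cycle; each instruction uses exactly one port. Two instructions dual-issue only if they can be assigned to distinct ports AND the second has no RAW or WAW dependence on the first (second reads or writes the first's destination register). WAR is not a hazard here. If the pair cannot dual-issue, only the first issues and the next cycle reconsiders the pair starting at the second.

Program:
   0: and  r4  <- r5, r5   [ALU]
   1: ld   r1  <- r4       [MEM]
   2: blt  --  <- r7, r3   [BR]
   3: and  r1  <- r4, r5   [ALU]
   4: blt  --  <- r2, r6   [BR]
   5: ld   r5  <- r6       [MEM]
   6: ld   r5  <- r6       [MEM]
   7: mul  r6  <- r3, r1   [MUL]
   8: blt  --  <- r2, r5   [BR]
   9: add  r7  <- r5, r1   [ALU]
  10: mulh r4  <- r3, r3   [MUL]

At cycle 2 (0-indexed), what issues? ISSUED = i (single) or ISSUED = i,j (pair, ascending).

c0: i0 and  RAW r4
c1: i1 ld  no-port MEM/BR
c2: i2/i3 blt/and  2-wide
c3: i4 blt  no-port BR/MEM
c4: i5 ld  no-port MEM/MEM
c5: i6/i7 ld/mul  2-wide
c6: i8/i9 blt/add  2-wide
c7: i10 mulh  tail

ISSUED = 2,3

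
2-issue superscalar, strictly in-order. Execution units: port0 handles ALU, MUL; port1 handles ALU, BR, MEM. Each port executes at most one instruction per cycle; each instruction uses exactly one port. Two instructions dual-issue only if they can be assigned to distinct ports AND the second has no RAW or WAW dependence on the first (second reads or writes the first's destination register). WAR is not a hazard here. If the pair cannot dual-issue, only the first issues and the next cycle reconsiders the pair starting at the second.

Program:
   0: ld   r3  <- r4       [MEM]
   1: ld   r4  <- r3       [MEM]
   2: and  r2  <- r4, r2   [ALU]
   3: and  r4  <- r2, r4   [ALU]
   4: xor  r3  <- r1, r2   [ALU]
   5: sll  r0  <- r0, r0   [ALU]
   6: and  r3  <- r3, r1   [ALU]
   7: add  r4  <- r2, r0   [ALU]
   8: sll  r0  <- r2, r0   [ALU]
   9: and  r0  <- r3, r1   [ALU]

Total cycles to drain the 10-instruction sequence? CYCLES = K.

CYCLES = 7

#0 head=0: ld i0 no-port MEM/MEM
#1 head=1: ld i1 RAW r4
#2 head=2: and i2 RAW r2
#3 head=3: and/xor i3,i4 2-wide
#4 head=5: sll/and i5,i6 2-wide
#5 head=7: add/sll i7,i8 2-wide
#6 head=9: and i9 tail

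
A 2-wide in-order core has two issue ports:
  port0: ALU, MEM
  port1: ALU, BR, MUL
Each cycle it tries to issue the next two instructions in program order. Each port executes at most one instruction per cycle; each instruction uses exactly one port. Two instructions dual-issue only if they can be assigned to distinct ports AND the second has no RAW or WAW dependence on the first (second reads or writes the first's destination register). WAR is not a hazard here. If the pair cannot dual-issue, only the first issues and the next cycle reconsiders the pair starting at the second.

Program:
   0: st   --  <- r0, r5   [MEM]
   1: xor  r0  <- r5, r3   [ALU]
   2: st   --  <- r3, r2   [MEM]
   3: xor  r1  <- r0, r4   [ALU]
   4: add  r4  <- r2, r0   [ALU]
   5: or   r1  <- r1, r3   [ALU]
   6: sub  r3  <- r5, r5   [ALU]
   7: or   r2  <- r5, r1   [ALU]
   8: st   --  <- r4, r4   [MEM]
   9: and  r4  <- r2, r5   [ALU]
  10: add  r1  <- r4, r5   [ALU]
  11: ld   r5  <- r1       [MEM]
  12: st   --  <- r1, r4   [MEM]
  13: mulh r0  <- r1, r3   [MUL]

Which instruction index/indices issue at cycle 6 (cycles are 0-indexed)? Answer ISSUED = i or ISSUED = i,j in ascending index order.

t=0 i0+i1:st+xor ; 2-wide
t=1 i2+i3:st+xor ; 2-wide
t=2 i4+i5:add+or ; 2-wide
t=3 i6+i7:sub+or ; 2-wide
t=4 i8+i9:st+and ; 2-wide
t=5 i10:add ; RAW r1
t=6 i11:ld ; no-port MEM/MEM
t=7 i12+i13:st+mulh ; 2-wide

ISSUED = 11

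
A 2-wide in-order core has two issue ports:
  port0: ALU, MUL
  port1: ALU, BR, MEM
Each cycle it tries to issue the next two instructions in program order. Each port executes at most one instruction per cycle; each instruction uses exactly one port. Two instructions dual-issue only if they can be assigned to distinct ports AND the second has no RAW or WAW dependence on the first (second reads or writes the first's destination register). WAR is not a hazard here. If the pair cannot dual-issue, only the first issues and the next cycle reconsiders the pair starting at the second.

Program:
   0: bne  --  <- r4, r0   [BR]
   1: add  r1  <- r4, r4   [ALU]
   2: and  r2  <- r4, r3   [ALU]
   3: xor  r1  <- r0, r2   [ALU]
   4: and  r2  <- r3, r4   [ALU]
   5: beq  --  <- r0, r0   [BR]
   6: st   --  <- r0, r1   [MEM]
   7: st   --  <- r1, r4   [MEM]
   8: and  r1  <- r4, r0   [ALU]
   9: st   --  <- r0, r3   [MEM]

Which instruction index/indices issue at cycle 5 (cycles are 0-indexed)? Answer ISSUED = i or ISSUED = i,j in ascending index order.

#0 head=0: bne.BR add.ALU i0&i1 2-wide
#1 head=2: and.ALU i2 RAW r2
#2 head=3: xor.ALU and.ALU i3&i4 2-wide
#3 head=5: beq.BR i5 no-port BR/MEM
#4 head=6: st.MEM i6 no-port MEM/MEM
#5 head=7: st.MEM and.ALU i7&i8 2-wide
#6 head=9: st.MEM i9 tail

ISSUED = 7,8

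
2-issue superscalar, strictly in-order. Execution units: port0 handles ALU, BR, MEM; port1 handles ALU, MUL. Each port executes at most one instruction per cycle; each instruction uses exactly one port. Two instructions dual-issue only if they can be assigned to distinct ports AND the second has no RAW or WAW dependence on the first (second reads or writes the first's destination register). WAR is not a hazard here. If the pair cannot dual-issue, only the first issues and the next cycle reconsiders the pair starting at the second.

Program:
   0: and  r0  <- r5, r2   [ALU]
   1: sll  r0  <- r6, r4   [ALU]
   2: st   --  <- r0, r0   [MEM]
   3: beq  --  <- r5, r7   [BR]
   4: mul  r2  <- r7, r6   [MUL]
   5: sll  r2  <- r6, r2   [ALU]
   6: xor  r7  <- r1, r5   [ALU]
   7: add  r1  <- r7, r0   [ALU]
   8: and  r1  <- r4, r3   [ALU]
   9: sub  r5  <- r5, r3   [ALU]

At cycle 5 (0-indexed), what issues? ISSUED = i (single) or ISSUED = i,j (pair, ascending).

ISSUED = 7

t=0 i0:and ; WAW r0
t=1 i1:sll ; RAW r0
t=2 i2:st ; no-port MEM/BR
t=3 i3/i4:beq;mul ; 2-wide
t=4 i5/i6:sll;xor ; 2-wide
t=5 i7:add ; WAW r1
t=6 i8/i9:and;sub ; 2-wide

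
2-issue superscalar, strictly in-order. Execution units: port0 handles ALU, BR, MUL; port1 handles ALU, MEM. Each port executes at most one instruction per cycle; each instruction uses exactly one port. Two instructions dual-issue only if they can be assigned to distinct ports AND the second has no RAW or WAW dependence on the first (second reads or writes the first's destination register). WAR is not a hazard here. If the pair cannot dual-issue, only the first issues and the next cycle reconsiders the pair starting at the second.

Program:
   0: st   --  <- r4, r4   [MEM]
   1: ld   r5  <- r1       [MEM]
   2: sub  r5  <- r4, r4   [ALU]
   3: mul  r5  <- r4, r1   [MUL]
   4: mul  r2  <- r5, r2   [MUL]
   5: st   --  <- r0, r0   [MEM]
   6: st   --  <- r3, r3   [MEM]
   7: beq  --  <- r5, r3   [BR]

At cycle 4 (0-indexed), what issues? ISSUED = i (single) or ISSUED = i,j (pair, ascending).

t=0 i0:st.MEM ; no-port MEM/MEM
t=1 i1:ld.MEM ; WAW r5
t=2 i2:sub.ALU ; WAW r5
t=3 i3:mul.MUL ; no-port MUL/MUL
t=4 i4&i5:mul.MUL/st.MEM ; dual
t=5 i6&i7:st.MEM/beq.BR ; dual

ISSUED = 4,5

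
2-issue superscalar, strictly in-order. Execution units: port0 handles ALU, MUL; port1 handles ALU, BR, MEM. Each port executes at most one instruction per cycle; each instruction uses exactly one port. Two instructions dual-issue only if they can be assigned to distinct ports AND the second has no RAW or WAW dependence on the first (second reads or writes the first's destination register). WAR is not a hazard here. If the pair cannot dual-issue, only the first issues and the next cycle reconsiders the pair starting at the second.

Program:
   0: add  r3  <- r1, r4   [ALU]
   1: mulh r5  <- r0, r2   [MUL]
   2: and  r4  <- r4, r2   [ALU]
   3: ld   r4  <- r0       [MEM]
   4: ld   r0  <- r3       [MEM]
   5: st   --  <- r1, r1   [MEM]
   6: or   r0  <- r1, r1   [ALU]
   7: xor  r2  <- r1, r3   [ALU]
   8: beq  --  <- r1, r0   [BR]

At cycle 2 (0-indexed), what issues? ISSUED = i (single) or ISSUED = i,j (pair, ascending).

ISSUED = 3

t=0 i0&i1:add;mulh ; 2-wide
t=1 i2:and ; WAW r4
t=2 i3:ld ; no-port MEM/MEM
t=3 i4:ld ; no-port MEM/MEM
t=4 i5&i6:st;or ; 2-wide
t=5 i7&i8:xor;beq ; 2-wide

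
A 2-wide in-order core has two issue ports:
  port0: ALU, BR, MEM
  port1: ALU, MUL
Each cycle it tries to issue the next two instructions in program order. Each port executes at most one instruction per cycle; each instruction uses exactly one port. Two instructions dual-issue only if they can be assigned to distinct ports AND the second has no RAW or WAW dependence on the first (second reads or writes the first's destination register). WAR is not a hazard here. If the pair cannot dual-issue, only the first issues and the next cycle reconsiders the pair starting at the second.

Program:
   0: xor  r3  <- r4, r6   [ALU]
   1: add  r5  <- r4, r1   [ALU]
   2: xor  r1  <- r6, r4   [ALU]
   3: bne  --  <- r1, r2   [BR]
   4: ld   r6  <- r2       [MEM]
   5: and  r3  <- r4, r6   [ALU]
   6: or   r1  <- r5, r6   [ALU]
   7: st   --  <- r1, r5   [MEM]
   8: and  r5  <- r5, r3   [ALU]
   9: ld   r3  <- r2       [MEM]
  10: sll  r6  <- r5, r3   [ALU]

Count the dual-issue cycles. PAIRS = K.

#0 head=0: xor add i0+i1 2-wide
#1 head=2: xor i2 RAW r1
#2 head=3: bne i3 no-port BR/MEM
#3 head=4: ld i4 RAW r6
#4 head=5: and or i5+i6 2-wide
#5 head=7: st and i7+i8 2-wide
#6 head=9: ld i9 RAW r3
#7 head=10: sll i10 tail

PAIRS = 3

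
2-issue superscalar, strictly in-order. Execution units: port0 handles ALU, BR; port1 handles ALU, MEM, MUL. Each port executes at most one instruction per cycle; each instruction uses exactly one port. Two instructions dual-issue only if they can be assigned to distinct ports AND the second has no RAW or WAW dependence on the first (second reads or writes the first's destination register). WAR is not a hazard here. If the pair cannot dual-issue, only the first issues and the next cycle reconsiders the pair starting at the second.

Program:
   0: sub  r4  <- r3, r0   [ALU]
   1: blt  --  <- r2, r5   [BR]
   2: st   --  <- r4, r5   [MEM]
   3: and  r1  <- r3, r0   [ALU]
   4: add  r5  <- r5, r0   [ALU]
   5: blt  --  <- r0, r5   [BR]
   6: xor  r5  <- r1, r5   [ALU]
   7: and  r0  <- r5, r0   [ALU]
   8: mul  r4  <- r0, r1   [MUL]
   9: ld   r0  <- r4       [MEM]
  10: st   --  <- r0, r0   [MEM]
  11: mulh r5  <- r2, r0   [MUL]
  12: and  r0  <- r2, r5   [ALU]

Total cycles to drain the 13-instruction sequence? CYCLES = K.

t=0 i0,i1:sub blt ; dual
t=1 i2,i3:st and ; dual
t=2 i4:add ; RAW r5
t=3 i5,i6:blt xor ; dual
t=4 i7:and ; RAW r0
t=5 i8:mul ; no-port MUL/MEM
t=6 i9:ld ; no-port MEM/MEM
t=7 i10:st ; no-port MEM/MUL
t=8 i11:mulh ; RAW r5
t=9 i12:and ; tail

CYCLES = 10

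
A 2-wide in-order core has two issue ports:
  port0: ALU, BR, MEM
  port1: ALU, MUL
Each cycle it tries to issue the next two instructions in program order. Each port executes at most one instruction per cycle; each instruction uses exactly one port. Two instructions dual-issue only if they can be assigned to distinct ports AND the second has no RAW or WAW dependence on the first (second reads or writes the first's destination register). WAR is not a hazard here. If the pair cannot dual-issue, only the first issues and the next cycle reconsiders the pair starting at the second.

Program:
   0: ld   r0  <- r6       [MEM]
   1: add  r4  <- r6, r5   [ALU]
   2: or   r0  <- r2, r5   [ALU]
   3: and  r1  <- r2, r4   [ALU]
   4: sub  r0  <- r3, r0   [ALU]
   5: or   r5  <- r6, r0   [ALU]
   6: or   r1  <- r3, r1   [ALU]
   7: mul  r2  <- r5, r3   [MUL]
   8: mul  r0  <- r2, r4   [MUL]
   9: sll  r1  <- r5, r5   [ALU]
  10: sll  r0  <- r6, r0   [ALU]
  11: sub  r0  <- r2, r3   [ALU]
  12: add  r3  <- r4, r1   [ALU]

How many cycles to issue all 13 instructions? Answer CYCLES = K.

c0: i0/i1 ld;add  dual
c1: i2/i3 or;and  dual
c2: i4 sub  RAW r0
c3: i5/i6 or;or  dual
c4: i7 mul  no-port MUL/MUL
c5: i8/i9 mul;sll  dual
c6: i10 sll  WAW r0
c7: i11/i12 sub;add  dual

CYCLES = 8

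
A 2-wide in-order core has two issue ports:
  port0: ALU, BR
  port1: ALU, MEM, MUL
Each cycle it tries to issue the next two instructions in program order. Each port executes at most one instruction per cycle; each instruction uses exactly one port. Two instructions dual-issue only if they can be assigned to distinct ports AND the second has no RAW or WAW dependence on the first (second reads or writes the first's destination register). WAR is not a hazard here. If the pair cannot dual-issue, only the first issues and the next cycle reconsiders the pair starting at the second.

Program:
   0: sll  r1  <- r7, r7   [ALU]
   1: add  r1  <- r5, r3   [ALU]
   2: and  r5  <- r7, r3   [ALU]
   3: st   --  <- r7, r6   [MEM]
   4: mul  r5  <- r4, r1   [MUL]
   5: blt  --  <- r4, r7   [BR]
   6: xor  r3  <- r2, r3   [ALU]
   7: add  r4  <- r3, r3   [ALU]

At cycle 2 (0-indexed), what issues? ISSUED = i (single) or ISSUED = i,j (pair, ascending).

ISSUED = 3

#0 head=0: sll.ALU i0 WAW r1
#1 head=1: add.ALU/and.ALU i1/i2 pair
#2 head=3: st.MEM i3 no-port MEM/MUL
#3 head=4: mul.MUL/blt.BR i4/i5 pair
#4 head=6: xor.ALU i6 RAW r3
#5 head=7: add.ALU i7 tail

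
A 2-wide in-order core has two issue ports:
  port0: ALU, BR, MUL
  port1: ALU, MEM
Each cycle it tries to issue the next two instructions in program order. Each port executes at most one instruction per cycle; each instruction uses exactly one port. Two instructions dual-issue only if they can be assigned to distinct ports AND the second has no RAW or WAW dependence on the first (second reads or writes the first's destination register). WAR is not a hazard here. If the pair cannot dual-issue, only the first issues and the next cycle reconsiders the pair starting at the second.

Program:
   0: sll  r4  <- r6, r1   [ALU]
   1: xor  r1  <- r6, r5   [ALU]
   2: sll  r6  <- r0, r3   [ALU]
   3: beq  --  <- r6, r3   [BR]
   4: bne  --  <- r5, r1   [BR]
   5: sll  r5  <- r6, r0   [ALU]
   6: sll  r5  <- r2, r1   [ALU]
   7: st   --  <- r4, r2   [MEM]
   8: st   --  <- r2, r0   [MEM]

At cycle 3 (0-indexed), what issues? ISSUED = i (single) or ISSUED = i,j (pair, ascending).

[0] i0+i1  sll xor  -- 2-wide
[1] i2  sll  -- RAW r6
[2] i3  beq  -- no-port BR/BR
[3] i4+i5  bne sll  -- 2-wide
[4] i6+i7  sll st  -- 2-wide
[5] i8  st  -- tail

ISSUED = 4,5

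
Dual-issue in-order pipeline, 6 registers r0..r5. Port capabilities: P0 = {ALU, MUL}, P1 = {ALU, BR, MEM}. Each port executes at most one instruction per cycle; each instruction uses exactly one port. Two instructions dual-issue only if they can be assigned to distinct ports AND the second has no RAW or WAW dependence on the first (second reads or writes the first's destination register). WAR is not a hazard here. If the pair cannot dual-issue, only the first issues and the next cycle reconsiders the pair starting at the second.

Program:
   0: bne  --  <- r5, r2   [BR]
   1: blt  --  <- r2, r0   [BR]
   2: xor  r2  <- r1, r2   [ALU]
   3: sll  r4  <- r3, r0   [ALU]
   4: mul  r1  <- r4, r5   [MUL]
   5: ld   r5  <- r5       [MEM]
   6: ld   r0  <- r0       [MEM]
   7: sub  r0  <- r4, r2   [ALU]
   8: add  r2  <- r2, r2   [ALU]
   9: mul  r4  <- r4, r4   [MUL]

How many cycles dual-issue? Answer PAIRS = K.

PAIRS = 3

[0] i0  bne.BR  -- no-port BR/BR
[1] i1+i2  blt.BR xor.ALU  -- dual
[2] i3  sll.ALU  -- RAW r4
[3] i4+i5  mul.MUL ld.MEM  -- dual
[4] i6  ld.MEM  -- WAW r0
[5] i7+i8  sub.ALU add.ALU  -- dual
[6] i9  mul.MUL  -- tail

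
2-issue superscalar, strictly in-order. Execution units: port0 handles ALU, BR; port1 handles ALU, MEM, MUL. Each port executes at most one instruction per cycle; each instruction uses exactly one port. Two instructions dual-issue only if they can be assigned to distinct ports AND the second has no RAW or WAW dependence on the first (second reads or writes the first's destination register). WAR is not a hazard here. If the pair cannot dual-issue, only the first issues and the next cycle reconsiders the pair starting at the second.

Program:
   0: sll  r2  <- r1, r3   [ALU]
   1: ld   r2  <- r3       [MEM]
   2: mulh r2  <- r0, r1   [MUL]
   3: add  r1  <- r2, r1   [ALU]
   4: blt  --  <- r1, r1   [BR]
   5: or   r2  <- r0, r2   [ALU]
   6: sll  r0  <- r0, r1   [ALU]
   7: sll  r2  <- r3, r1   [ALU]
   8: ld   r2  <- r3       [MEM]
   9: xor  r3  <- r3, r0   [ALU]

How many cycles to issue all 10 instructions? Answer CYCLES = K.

CYCLES = 7

[0] i0  sll.ALU  -- WAW r2
[1] i1  ld.MEM  -- no-port MEM/MUL
[2] i2  mulh.MUL  -- RAW r2
[3] i3  add.ALU  -- RAW r1
[4] i4&i5  blt.BR+or.ALU  -- 2-wide
[5] i6&i7  sll.ALU+sll.ALU  -- 2-wide
[6] i8&i9  ld.MEM+xor.ALU  -- 2-wide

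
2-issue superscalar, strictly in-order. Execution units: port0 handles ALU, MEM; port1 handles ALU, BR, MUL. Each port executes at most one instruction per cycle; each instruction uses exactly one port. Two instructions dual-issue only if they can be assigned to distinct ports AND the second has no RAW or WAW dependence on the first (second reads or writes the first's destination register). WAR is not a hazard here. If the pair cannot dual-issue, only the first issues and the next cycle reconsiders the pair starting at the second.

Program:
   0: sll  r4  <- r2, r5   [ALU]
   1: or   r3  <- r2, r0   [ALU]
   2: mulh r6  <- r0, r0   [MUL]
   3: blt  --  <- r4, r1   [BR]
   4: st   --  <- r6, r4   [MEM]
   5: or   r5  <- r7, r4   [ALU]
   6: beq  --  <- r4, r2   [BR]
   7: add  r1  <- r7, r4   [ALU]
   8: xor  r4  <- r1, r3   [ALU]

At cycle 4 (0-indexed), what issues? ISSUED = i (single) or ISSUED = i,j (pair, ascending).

ISSUED = 7

0. sll.ALU/or.ALU @i0&i1  | pair
1. mulh.MUL @i2  | no-port MUL/BR
2. blt.BR/st.MEM @i3&i4  | pair
3. or.ALU/beq.BR @i5&i6  | pair
4. add.ALU @i7  | RAW r1
5. xor.ALU @i8  | tail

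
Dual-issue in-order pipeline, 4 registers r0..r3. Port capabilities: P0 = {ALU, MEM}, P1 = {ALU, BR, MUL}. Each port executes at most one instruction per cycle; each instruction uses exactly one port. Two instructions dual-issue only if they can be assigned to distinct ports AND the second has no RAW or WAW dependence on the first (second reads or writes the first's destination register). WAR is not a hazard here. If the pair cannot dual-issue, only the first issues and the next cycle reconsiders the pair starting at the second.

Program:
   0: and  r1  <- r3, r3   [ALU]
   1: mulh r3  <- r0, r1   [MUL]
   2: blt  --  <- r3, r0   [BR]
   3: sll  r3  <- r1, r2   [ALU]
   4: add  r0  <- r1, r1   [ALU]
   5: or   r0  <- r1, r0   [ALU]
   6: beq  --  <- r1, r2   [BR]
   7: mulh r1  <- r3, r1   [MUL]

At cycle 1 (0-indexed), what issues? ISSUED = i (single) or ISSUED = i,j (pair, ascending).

ISSUED = 1

c0: i0 and.ALU  RAW r1
c1: i1 mulh.MUL  no-port MUL/BR
c2: i2+i3 blt.BR;sll.ALU  2-wide
c3: i4 add.ALU  RAW+WAW r0
c4: i5+i6 or.ALU;beq.BR  2-wide
c5: i7 mulh.MUL  tail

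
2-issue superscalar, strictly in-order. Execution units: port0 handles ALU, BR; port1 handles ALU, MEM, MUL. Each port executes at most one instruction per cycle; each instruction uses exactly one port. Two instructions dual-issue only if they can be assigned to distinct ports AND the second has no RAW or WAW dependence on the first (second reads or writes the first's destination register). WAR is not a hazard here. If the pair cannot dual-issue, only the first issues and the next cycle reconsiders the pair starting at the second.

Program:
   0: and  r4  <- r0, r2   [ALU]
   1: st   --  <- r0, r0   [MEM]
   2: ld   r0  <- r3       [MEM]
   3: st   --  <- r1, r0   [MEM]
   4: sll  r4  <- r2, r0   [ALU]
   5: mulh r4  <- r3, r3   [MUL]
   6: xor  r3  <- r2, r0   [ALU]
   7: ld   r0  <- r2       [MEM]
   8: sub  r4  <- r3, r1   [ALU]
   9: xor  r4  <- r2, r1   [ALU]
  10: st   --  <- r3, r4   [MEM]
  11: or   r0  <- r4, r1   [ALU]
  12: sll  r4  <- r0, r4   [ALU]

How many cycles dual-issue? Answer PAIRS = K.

#0 head=0: and.ALU/st.MEM i0,i1 dual
#1 head=2: ld.MEM i2 no-port MEM/MEM
#2 head=3: st.MEM/sll.ALU i3,i4 dual
#3 head=5: mulh.MUL/xor.ALU i5,i6 dual
#4 head=7: ld.MEM/sub.ALU i7,i8 dual
#5 head=9: xor.ALU i9 RAW r4
#6 head=10: st.MEM/or.ALU i10,i11 dual
#7 head=12: sll.ALU i12 tail

PAIRS = 5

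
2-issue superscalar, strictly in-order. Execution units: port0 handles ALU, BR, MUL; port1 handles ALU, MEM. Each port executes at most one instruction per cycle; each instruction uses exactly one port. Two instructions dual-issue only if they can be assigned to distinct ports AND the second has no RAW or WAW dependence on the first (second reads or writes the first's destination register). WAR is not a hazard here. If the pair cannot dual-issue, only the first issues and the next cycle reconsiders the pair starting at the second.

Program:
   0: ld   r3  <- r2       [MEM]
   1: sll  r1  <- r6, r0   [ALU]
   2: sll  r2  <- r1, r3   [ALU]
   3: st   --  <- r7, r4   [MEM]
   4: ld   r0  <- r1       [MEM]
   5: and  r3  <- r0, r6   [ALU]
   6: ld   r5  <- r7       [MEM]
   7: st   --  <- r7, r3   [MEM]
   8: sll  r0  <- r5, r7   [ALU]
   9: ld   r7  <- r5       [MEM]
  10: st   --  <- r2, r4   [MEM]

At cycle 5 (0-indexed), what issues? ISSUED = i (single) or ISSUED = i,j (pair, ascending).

ISSUED = 9

  cy0 -> i0,i1 (ld.MEM sll.ALU) 2-wide
  cy1 -> i2,i3 (sll.ALU st.MEM) 2-wide
  cy2 -> i4 (ld.MEM) RAW r0
  cy3 -> i5,i6 (and.ALU ld.MEM) 2-wide
  cy4 -> i7,i8 (st.MEM sll.ALU) 2-wide
  cy5 -> i9 (ld.MEM) no-port MEM/MEM
  cy6 -> i10 (st.MEM) tail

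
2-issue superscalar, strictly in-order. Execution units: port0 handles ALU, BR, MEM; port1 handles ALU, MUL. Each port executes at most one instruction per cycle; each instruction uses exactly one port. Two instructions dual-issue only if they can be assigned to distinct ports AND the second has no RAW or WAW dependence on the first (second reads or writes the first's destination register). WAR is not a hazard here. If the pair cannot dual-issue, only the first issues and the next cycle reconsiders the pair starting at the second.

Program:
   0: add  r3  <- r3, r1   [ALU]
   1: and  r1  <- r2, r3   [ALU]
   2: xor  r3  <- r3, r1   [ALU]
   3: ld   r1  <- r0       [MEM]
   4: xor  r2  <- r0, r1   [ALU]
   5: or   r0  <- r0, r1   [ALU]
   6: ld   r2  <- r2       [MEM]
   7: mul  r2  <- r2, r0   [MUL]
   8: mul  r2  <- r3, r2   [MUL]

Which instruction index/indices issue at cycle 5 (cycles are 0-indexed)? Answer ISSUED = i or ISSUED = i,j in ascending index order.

t=0 i0:add ; RAW r3
t=1 i1:and ; RAW r1
t=2 i2,i3:xor;ld ; pair
t=3 i4,i5:xor;or ; pair
t=4 i6:ld ; RAW+WAW r2
t=5 i7:mul ; no-port MUL/MUL
t=6 i8:mul ; tail

ISSUED = 7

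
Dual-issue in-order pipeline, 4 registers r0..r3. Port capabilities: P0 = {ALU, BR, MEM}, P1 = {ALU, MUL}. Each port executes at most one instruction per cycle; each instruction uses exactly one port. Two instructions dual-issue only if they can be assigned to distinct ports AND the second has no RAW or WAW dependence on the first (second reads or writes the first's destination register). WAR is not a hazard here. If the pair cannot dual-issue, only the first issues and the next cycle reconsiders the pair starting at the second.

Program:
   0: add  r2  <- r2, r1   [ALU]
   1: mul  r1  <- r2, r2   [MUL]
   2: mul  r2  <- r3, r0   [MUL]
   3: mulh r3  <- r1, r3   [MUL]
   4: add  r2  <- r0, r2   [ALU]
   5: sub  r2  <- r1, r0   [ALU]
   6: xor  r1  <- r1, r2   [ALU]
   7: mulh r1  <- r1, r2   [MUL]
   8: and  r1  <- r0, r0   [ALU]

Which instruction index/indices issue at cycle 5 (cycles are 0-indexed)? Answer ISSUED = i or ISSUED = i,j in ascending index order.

ISSUED = 6

[0] i0  add.ALU  -- RAW r2
[1] i1  mul.MUL  -- no-port MUL/MUL
[2] i2  mul.MUL  -- no-port MUL/MUL
[3] i3+i4  mulh.MUL;add.ALU  -- pair
[4] i5  sub.ALU  -- RAW r2
[5] i6  xor.ALU  -- RAW+WAW r1
[6] i7  mulh.MUL  -- WAW r1
[7] i8  and.ALU  -- tail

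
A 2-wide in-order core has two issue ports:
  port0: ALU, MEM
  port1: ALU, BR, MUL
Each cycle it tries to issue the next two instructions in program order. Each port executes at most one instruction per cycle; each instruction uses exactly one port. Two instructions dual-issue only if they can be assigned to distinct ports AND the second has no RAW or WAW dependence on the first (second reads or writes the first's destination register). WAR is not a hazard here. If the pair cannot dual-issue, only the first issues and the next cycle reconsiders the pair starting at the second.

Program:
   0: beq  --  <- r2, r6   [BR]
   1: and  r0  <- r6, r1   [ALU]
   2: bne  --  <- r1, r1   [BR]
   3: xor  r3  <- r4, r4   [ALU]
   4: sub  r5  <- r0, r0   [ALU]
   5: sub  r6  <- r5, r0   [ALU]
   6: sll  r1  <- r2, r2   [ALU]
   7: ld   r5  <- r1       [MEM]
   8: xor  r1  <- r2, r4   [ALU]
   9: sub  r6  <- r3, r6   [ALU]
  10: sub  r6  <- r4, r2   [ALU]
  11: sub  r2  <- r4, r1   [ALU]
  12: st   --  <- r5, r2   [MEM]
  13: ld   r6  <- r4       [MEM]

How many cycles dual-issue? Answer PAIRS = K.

0. beq;and @i0,i1  | 2-wide
1. bne;xor @i2,i3  | 2-wide
2. sub @i4  | RAW r5
3. sub;sll @i5,i6  | 2-wide
4. ld;xor @i7,i8  | 2-wide
5. sub @i9  | WAW r6
6. sub;sub @i10,i11  | 2-wide
7. st @i12  | no-port MEM/MEM
8. ld @i13  | tail

PAIRS = 5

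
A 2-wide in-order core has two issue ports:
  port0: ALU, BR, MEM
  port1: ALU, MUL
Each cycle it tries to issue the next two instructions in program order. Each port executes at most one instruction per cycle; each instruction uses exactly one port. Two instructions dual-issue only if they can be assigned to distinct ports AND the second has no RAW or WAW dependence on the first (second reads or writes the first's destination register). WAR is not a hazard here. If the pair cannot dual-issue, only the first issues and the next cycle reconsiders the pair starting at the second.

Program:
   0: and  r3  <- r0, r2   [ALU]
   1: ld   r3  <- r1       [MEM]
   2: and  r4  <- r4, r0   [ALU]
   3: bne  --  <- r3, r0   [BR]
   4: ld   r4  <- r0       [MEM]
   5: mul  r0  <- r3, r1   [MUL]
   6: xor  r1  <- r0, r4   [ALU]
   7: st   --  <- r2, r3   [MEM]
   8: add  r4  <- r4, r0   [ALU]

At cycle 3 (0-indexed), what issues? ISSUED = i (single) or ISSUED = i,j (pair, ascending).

0. and.ALU @i0  | WAW r3
1. ld.MEM and.ALU @i1,i2  | 2-wide
2. bne.BR @i3  | no-port BR/MEM
3. ld.MEM mul.MUL @i4,i5  | 2-wide
4. xor.ALU st.MEM @i6,i7  | 2-wide
5. add.ALU @i8  | tail

ISSUED = 4,5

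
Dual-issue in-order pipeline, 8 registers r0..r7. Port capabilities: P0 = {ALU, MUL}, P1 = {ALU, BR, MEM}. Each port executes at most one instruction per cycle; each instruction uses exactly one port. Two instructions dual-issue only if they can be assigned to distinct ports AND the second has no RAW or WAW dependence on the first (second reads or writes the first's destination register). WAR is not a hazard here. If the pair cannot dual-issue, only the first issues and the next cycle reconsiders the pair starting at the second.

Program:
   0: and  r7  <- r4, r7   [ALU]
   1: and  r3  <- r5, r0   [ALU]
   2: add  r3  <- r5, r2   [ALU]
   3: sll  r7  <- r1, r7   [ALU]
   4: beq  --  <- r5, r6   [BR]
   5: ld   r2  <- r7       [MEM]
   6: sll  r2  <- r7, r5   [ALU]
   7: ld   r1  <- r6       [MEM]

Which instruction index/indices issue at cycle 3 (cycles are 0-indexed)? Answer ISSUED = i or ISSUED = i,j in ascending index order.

0. and/and @i0,i1  | dual
1. add/sll @i2,i3  | dual
2. beq @i4  | no-port BR/MEM
3. ld @i5  | WAW r2
4. sll/ld @i6,i7  | dual

ISSUED = 5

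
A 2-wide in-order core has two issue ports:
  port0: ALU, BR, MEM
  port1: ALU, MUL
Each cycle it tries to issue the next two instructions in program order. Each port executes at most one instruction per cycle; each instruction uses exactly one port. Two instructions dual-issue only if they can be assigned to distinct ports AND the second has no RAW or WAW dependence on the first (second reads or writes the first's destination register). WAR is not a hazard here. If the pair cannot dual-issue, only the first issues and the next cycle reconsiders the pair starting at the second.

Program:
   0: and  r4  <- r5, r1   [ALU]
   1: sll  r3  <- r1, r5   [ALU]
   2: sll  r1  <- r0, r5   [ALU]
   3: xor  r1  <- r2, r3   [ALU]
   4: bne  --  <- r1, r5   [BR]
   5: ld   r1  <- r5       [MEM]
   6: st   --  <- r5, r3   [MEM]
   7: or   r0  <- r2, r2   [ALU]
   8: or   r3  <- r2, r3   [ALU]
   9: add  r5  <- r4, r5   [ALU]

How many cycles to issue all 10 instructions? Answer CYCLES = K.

CYCLES = 7

t=0 i0,i1:and/sll ; pair
t=1 i2:sll ; WAW r1
t=2 i3:xor ; RAW r1
t=3 i4:bne ; no-port BR/MEM
t=4 i5:ld ; no-port MEM/MEM
t=5 i6,i7:st/or ; pair
t=6 i8,i9:or/add ; pair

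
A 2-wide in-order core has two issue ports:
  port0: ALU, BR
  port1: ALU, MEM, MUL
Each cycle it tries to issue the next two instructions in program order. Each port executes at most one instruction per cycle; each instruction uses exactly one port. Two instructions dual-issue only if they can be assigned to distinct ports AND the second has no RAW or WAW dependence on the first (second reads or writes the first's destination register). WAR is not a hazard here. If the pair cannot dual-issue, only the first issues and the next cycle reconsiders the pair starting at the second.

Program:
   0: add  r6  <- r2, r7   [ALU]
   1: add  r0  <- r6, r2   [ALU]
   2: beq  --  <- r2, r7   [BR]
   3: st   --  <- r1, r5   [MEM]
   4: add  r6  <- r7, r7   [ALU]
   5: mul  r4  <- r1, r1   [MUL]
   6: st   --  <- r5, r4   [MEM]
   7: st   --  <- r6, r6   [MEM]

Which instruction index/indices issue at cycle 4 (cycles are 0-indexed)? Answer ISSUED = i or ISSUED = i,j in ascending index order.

0. add @i0  | RAW r6
1. add/beq @i1/i2  | 2-wide
2. st/add @i3/i4  | 2-wide
3. mul @i5  | no-port MUL/MEM
4. st @i6  | no-port MEM/MEM
5. st @i7  | tail

ISSUED = 6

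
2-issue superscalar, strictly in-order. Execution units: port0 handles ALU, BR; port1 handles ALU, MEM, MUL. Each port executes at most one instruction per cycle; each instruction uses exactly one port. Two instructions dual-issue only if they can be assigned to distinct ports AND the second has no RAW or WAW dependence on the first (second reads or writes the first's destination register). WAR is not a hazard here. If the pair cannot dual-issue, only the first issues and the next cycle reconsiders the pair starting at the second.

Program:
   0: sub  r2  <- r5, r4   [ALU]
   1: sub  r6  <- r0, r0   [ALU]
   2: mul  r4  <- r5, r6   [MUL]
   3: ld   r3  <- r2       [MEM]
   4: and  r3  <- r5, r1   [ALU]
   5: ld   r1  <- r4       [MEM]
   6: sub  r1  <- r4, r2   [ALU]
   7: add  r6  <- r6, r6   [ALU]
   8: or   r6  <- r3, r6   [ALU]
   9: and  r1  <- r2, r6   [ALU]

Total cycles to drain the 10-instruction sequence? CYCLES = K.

c0: i0/i1 sub.ALU+sub.ALU  pair
c1: i2 mul.MUL  no-port MUL/MEM
c2: i3 ld.MEM  WAW r3
c3: i4/i5 and.ALU+ld.MEM  pair
c4: i6/i7 sub.ALU+add.ALU  pair
c5: i8 or.ALU  RAW r6
c6: i9 and.ALU  tail

CYCLES = 7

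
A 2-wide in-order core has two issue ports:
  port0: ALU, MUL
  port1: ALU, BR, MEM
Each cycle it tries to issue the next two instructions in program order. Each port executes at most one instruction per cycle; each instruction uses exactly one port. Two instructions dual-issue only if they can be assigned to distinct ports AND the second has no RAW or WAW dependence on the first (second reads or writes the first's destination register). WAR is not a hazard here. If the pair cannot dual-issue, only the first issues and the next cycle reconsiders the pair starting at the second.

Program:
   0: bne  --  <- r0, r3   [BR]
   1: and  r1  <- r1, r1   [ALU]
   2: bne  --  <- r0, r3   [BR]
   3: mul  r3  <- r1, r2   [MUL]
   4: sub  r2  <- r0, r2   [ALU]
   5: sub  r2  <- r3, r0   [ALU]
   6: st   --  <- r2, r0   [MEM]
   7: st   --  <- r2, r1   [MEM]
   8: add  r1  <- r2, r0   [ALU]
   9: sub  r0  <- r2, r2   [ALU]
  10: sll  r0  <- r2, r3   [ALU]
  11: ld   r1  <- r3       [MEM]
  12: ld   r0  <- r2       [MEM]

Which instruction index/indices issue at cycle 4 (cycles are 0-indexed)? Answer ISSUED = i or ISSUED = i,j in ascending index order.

ISSUED = 6

[0] i0&i1  bne;and  -- pair
[1] i2&i3  bne;mul  -- pair
[2] i4  sub  -- WAW r2
[3] i5  sub  -- RAW r2
[4] i6  st  -- no-port MEM/MEM
[5] i7&i8  st;add  -- pair
[6] i9  sub  -- WAW r0
[7] i10&i11  sll;ld  -- pair
[8] i12  ld  -- tail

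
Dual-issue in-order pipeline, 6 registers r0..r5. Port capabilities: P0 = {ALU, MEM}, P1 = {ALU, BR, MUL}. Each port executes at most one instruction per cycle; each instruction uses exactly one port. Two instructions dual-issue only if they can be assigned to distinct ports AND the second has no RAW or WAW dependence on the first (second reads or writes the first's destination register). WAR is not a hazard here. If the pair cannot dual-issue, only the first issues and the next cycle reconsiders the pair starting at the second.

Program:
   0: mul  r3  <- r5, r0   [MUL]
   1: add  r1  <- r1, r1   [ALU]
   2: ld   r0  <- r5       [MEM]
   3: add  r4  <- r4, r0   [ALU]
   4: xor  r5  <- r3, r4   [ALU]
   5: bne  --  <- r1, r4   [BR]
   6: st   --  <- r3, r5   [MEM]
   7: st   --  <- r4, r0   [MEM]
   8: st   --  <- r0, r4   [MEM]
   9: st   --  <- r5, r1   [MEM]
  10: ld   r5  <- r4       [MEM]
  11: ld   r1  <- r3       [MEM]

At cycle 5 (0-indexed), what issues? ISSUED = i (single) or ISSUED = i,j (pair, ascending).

ISSUED = 7

0. mul.MUL/add.ALU @i0&i1  | dual
1. ld.MEM @i2  | RAW r0
2. add.ALU @i3  | RAW r4
3. xor.ALU/bne.BR @i4&i5  | dual
4. st.MEM @i6  | no-port MEM/MEM
5. st.MEM @i7  | no-port MEM/MEM
6. st.MEM @i8  | no-port MEM/MEM
7. st.MEM @i9  | no-port MEM/MEM
8. ld.MEM @i10  | no-port MEM/MEM
9. ld.MEM @i11  | tail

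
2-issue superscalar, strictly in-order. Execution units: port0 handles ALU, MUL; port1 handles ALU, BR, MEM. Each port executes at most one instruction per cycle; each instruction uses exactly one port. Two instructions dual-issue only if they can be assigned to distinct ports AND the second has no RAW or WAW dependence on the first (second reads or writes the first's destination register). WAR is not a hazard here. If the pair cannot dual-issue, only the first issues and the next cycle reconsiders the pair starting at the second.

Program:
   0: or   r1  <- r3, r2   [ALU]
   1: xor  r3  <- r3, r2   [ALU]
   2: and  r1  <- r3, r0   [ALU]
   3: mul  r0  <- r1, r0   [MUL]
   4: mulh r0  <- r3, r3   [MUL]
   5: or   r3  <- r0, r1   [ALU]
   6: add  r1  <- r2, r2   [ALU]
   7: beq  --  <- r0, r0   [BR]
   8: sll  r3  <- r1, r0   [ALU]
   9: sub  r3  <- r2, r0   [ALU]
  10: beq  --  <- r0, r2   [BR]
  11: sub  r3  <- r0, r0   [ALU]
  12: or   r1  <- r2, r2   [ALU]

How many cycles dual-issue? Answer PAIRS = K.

PAIRS = 5

  cy0 -> i0/i1 (or xor) dual
  cy1 -> i2 (and) RAW r1
  cy2 -> i3 (mul) no-port MUL/MUL
  cy3 -> i4 (mulh) RAW r0
  cy4 -> i5/i6 (or add) dual
  cy5 -> i7/i8 (beq sll) dual
  cy6 -> i9/i10 (sub beq) dual
  cy7 -> i11/i12 (sub or) dual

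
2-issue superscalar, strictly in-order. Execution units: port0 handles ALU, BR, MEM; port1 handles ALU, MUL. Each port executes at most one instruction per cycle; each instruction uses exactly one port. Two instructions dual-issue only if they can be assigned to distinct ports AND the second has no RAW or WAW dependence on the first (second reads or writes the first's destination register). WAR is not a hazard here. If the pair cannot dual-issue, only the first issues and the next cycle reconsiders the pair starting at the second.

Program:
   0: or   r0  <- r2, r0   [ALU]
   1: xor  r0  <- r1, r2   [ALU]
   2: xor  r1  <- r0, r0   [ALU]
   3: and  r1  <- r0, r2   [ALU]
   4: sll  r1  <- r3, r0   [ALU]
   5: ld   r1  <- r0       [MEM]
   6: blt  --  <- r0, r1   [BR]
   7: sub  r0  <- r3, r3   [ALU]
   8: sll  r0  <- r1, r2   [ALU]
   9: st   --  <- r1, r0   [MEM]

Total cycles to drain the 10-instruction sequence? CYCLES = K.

#0 head=0: or.ALU i0 WAW r0
#1 head=1: xor.ALU i1 RAW r0
#2 head=2: xor.ALU i2 WAW r1
#3 head=3: and.ALU i3 WAW r1
#4 head=4: sll.ALU i4 WAW r1
#5 head=5: ld.MEM i5 no-port MEM/BR
#6 head=6: blt.BR/sub.ALU i6+i7 dual
#7 head=8: sll.ALU i8 RAW r0
#8 head=9: st.MEM i9 tail

CYCLES = 9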